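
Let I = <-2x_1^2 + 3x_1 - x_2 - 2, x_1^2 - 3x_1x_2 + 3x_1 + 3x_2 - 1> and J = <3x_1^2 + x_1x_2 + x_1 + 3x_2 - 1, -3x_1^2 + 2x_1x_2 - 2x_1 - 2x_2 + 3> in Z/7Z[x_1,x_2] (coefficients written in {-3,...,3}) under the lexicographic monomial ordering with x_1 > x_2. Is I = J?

Since reduced Gröbner bases are canonical representatives of ideals under a given ordering, it suffices to compute and compare them.
Buchberger on the first generating set:
f_1 = -2x_1^2 + 3x_1 - x_2 - 2, LT = x_1^2.
f_2 = x_1^2 - 3x_1x_2 + 3x_1 + 3x_2 - 1, LT = x_1^2.

S(f_1,f_2): lcm = x_1^2. S = 3x_1x_2 - x_1 + x_2 + 2.
  reduce S modulo (f_1, f_2):
  remainder 3x_1x_2 - x_1 + x_2 + 2 ≠ 0; add g_3 = 3x_1x_2 - x_1 + x_2 + 2 to the basis.

S(f_1,g_3): lcm = x_1^2x_2. S = -2x_1^2 - 3x_1x_2 - 3x_1 - 3x_2^2 + x_2.
  reduce S modulo (f_1, f_2, g_3):
  remainder -3x_2^2 + 3x_2 - 3 ≠ 0; add g_4 = -3x_2^2 + 3x_2 - 3 to the basis.

The other S-polynomials (S(f_2,g_3), S(f_1,g_4), S(f_2,g_4), S(g_3,g_4)) all reduce to 0 modulo the current basis, so we have a Gröbner basis.
Inter-reduce: drop elements whose leading term is divisible by another's, tail-reduce, and make monic.
Reduced Gröbner basis: {x_1^2 + 2x_1 - 3x_2 + 1, x_1x_2 + 2x_1 - 2x_2 + 3, x_2^2 - x_2 + 1}.

Buchberger on the second generating set:
h_1 = 3x_1^2 + x_1x_2 + x_1 + 3x_2 - 1, LT = x_1^2.
h_2 = -3x_1^2 + 2x_1x_2 - 2x_1 - 2x_2 + 3, LT = x_1^2.

S(h_1,h_2): lcm = x_1^2. S = x_1x_2 + 2x_1 - 2x_2 + 3.
  reduce S modulo (h_1, h_2):
  remainder x_1x_2 + 2x_1 - 2x_2 + 3 ≠ 0; add k_3 = x_1x_2 + 2x_1 - 2x_2 + 3 to the basis.

S(h_1,k_3): lcm = x_1^2x_2. S = -2x_1^2 - 2x_1x_2^2 - 3x_1 + x_2^2 + 2x_2.
  reduce S modulo (h_1, h_2, k_3):
  remainder -3x_2^2 + 3x_2 - 3 ≠ 0; add k_4 = -3x_2^2 + 3x_2 - 3 to the basis.

The other S-polynomials (S(h_2,k_3), S(h_1,k_4), S(h_2,k_4), S(k_3,k_4)) all reduce to 0 modulo the current basis, so we have a Gröbner basis.
Inter-reduce: drop elements whose leading term is divisible by another's, tail-reduce, and make monic.
Reduced Gröbner basis: {x_1^2 + 2x_1 - 3x_2 + 1, x_1x_2 + 2x_1 - 2x_2 + 3, x_2^2 - x_2 + 1}.

Same reduced basis, so the two generating sets span the same ideal.
The same test decides containment: I ⊆ J iff every generator of I reduces to 0 modulo a Gröbner basis of J.

Yes, the ideals are equal.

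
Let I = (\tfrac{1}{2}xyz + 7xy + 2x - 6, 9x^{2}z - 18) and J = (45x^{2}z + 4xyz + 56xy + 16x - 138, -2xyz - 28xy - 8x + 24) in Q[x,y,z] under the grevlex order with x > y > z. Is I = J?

Yes, the ideals are equal.

Equality of ideals is decidable: compute both reduced Gröbner bases (unique for the ordering) and check whether they agree.
Buchberger on the first generating set:
f_1 = \tfrac{1}{2}xyz + 7xy + 2x - 6, LT = xyz.
f_2 = 9x^{2}z - 18, LT = x^{2}z.

S(f_1,f_2): lcm = x^{2}yz. S = 14x^{2}y + 4x^{2} - 12x + 2y.
  leading term x^{2}y: no divisor's leading term divides it; move 14x^{2}y to the remainder.
  leading term x^{2}: no divisor's leading term divides it; move 4x^{2} to the remainder.
  leading term x: no divisor's leading term divides it; move -12x to the remainder.
  leading term y: no divisor's leading term divides it; move 2y to the remainder.
  remainder 14x^{2}y + 4x^{2} - 12x + 2y ≠ 0; add g_3 = 14x^{2}y + 4x^{2} - 12x + 2y to the basis.

S(f_1,g_3): lcm = x^{2}yz. S = 14x^{2}y - \tfrac{2}{7}x^{2}z + 4x^{2} + \tfrac{6}{7}xz - \tfrac{1}{7}yz - 12x.
  leading term x^{2}y: subtract (1)·g_3 from 14x^{2}y - \tfrac{2}{7}x^{2}z + 4x^{2} + \tfrac{6}{7}xz - \tfrac{1}{7}yz - 12x → -\tfrac{2}{7}x^{2}z + \tfrac{6}{7}xz - \tfrac{1}{7}yz - 2y
  leading term x^{2}z: subtract (-\tfrac{2}{63})·f_2 from -\tfrac{2}{7}x^{2}z + \tfrac{6}{7}xz - \tfrac{1}{7}yz - 2y → \tfrac{6}{7}xz - \tfrac{1}{7}yz - 2y - \tfrac{4}{7}
  leading term xz: no divisor's leading term divides it; move \tfrac{6}{7}xz to the remainder.
  leading term yz: no divisor's leading term divides it; move -\tfrac{1}{7}yz to the remainder.
  leading term y: no divisor's leading term divides it; move -2y to the remainder.
  leading term 1: no divisor's leading term divides it; move -\tfrac{4}{7} to the remainder.
  remainder \tfrac{6}{7}xz - \tfrac{1}{7}yz - 2y - \tfrac{4}{7} ≠ 0; add g_4 = \tfrac{6}{7}xz - \tfrac{1}{7}yz - 2y - \tfrac{4}{7} to the basis.

S(f_1,g_4): lcm = xyz. S = \tfrac{1}{6}y^{2}z + 14xy + \tfrac{7}{3}y^{2} + 4x + \tfrac{2}{3}y - 12.
  leading term y^{2}z: no divisor's leading term divides it; move \tfrac{1}{6}y^{2}z to the remainder.
  leading term xy: no divisor's leading term divides it; move 14xy to the remainder.
  leading term y^{2}: no divisor's leading term divides it; move \tfrac{7}{3}y^{2} to the remainder.
  leading term x: no divisor's leading term divides it; move 4x to the remainder.
  leading term y: no divisor's leading term divides it; move \tfrac{2}{3}y to the remainder.
  leading term 1: no divisor's leading term divides it; move -12 to the remainder.
  remainder \tfrac{1}{6}y^{2}z + 14xy + \tfrac{7}{3}y^{2} + 4x + \tfrac{2}{3}y - 12 ≠ 0; add g_5 = \tfrac{1}{6}y^{2}z + 14xy + \tfrac{7}{3}y^{2} + 4x + \tfrac{2}{3}y - 12 to the basis.

The other S-polynomials (S(f_2,g_3), S(f_2,g_4), S(g_3,g_4), S(f_1,g_5), S(f_2,g_5), S(g_3,g_5), S(g_4,g_5)) all reduce to 0 modulo the current basis, so we have a Gröbner basis.
Inter-reduce: drop elements whose leading term is divisible by another's, tail-reduce, and make monic.
Reduced Gröbner basis: {x^{2}y + \tfrac{2}{7}x^{2} - \tfrac{6}{7}x + \tfrac{1}{7}y, y^{2}z + 84xy + 14y^{2} + 24x + 4y - 72, xz - \tfrac{1}{6}yz - \tfrac{7}{3}y - \tfrac{2}{3}}.

Buchberger on the second generating set:
h_1 = 45x^{2}z + 4xyz + 56xy + 16x - 138, LT = x^{2}z.
h_2 = -2xyz - 28xy - 8x + 24, LT = xyz.

S(h_1,h_2): lcm = x^{2}yz. S = \tfrac{4}{45}xy^{2}z - 14x^{2}y + \tfrac{56}{45}xy^{2} - 4x^{2} + \tfrac{16}{45}xy + 12x - \tfrac{46}{15}y.
  leading term xy^{2}z: subtract (-\tfrac{2}{45}y)·h_2 from \tfrac{4}{45}xy^{2}z - 14x^{2}y + \tfrac{56}{45}xy^{2} - 4x^{2} + \tfrac{16}{45}xy + 12x - \tfrac{46}{15}y → -14x^{2}y - 4x^{2} + 12x - 2y
  leading term x^{2}y: no divisor's leading term divides it; move -14x^{2}y to the remainder.
  leading term x^{2}: no divisor's leading term divides it; move -4x^{2} to the remainder.
  leading term x: no divisor's leading term divides it; move 12x to the remainder.
  leading term y: no divisor's leading term divides it; move -2y to the remainder.
  remainder -14x^{2}y - 4x^{2} + 12x - 2y ≠ 0; add k_3 = -14x^{2}y - 4x^{2} + 12x - 2y to the basis.

S(h_1,k_3): lcm = x^{2}yz. S = \tfrac{4}{45}xy^{2}z + \tfrac{56}{45}xy^{2} - \tfrac{2}{7}x^{2}z + \tfrac{16}{45}xy + \tfrac{6}{7}xz - \tfrac{1}{7}yz - \tfrac{46}{15}y.
  leading term xy^{2}z: subtract (-\tfrac{2}{45}y)·h_2 from \tfrac{4}{45}xy^{2}z + \tfrac{56}{45}xy^{2} - \tfrac{2}{7}x^{2}z + \tfrac{16}{45}xy + \tfrac{6}{7}xz - \tfrac{1}{7}yz - \tfrac{46}{15}y → -\tfrac{2}{7}x^{2}z + \tfrac{6}{7}xz - \tfrac{1}{7}yz - 2y
  leading term x^{2}z: subtract (-\tfrac{2}{315})·h_1 from -\tfrac{2}{7}x^{2}z + \tfrac{6}{7}xz - \tfrac{1}{7}yz - 2y → \tfrac{8}{315}xyz + \tfrac{16}{45}xy + \tfrac{6}{7}xz - \tfrac{1}{7}yz + \tfrac{32}{315}x - 2y - \tfrac{92}{105}
  leading term xyz: subtract (-\tfrac{4}{315})·h_2 from \tfrac{8}{315}xyz + \tfrac{16}{45}xy + \tfrac{6}{7}xz - \tfrac{1}{7}yz + \tfrac{32}{315}x - 2y - \tfrac{92}{105} → \tfrac{6}{7}xz - \tfrac{1}{7}yz - 2y - \tfrac{4}{7}
  leading term xz: no divisor's leading term divides it; move \tfrac{6}{7}xz to the remainder.
  leading term yz: no divisor's leading term divides it; move -\tfrac{1}{7}yz to the remainder.
  leading term y: no divisor's leading term divides it; move -2y to the remainder.
  leading term 1: no divisor's leading term divides it; move -\tfrac{4}{7} to the remainder.
  remainder \tfrac{6}{7}xz - \tfrac{1}{7}yz - 2y - \tfrac{4}{7} ≠ 0; add k_4 = \tfrac{6}{7}xz - \tfrac{1}{7}yz - 2y - \tfrac{4}{7} to the basis.

S(h_2,k_4): lcm = xyz. S = \tfrac{1}{6}y^{2}z + 14xy + \tfrac{7}{3}y^{2} + 4x + \tfrac{2}{3}y - 12.
  leading term y^{2}z: no divisor's leading term divides it; move \tfrac{1}{6}y^{2}z to the remainder.
  leading term xy: no divisor's leading term divides it; move 14xy to the remainder.
  leading term y^{2}: no divisor's leading term divides it; move \tfrac{7}{3}y^{2} to the remainder.
  leading term x: no divisor's leading term divides it; move 4x to the remainder.
  leading term y: no divisor's leading term divides it; move \tfrac{2}{3}y to the remainder.
  leading term 1: no divisor's leading term divides it; move -12 to the remainder.
  remainder \tfrac{1}{6}y^{2}z + 14xy + \tfrac{7}{3}y^{2} + 4x + \tfrac{2}{3}y - 12 ≠ 0; add k_5 = \tfrac{1}{6}y^{2}z + 14xy + \tfrac{7}{3}y^{2} + 4x + \tfrac{2}{3}y - 12 to the basis.

The other S-polynomials (S(h_2,k_3), S(h_1,k_4), S(k_3,k_4), S(h_1,k_5), S(h_2,k_5), S(k_3,k_5), S(k_4,k_5)) all reduce to 0 modulo the current basis, so we have a Gröbner basis.
Inter-reduce: drop elements whose leading term is divisible by another's, tail-reduce, and make monic.
Reduced Gröbner basis: {x^{2}y + \tfrac{2}{7}x^{2} - \tfrac{6}{7}x + \tfrac{1}{7}y, y^{2}z + 84xy + 14y^{2} + 24x + 4y - 72, xz - \tfrac{1}{6}yz - \tfrac{7}{3}y - \tfrac{2}{3}}.

The two bases agree; hence the ideals are identical.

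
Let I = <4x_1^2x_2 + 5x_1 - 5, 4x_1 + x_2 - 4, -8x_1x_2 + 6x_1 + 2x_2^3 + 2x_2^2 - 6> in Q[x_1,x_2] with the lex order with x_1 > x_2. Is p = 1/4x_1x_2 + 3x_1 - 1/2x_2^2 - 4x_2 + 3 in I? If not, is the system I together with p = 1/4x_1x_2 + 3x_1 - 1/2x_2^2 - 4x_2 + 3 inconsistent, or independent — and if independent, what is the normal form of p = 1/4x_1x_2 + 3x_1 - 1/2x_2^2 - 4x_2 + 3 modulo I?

First compute the reduced Gröbner basis of I by Buchberger's algorithm.
f_1 = 4x_1^2x_2 + 5x_1 - 5, LT = x_1^2x_2.
f_2 = 4x_1 + x_2 - 4, LT = x_1.
f_3 = -8x_1x_2 + 6x_1 + 2x_2^3 + 2x_2^2 - 6, LT = x_1x_2.

S(f_1,f_2): lcm = x_1^2x_2. S = -1/4x_1x_2^2 + x_1x_2 + 5/4x_1 - 5/4.
  leading term x_1x_2^2: subtract (-1/16x_2^2)·f_2 from -1/4x_1x_2^2 + x_1x_2 + 5/4x_1 - 5/4 → x_1x_2 + 5/4x_1 + 1/16x_2^3 - 1/4x_2^2 - 5/4
  leading term x_1x_2: subtract (1/4x_2)·f_2 from x_1x_2 + 5/4x_1 + 1/16x_2^3 - 1/4x_2^2 - 5/4 → 5/4x_1 + 1/16x_2^3 - 1/2x_2^2 + x_2 - 5/4
  leading term x_1: subtract (5/16)·f_2 from 5/4x_1 + 1/16x_2^3 - 1/2x_2^2 + x_2 - 5/4 → 1/16x_2^3 - 1/2x_2^2 + 11/16x_2
  leading term x_2^3: no divisor's leading term divides it; move 1/16x_2^3 to the remainder.
  leading term x_2^2: no divisor's leading term divides it; move -1/2x_2^2 to the remainder.
  leading term x_2: no divisor's leading term divides it; move 11/16x_2 to the remainder.
  remainder 1/16x_2^3 - 1/2x_2^2 + 11/16x_2 ≠ 0; add h_4 = 1/16x_2^3 - 1/2x_2^2 + 11/16x_2 to the basis.

S(f_1,f_3): lcm = x_1^2x_2. S = 3/4x_1^2 + 1/4x_1x_2^3 + 1/4x_1x_2^2 + 1/2x_1 - 5/4.
  leading term x_1^2: subtract (3/16x_1)·f_2 from 3/4x_1^2 + 1/4x_1x_2^3 + 1/4x_1x_2^2 + 1/2x_1 - 5/4 → 1/4x_1x_2^3 + 1/4x_1x_2^2 - 3/16x_1x_2 + 5/4x_1 - 5/4
  leading term x_1x_2^3: subtract (1/16x_2^3)·f_2 from 1/4x_1x_2^3 + 1/4x_1x_2^2 - 3/16x_1x_2 + 5/4x_1 - 5/4 → 1/4x_1x_2^2 - 3/16x_1x_2 + 5/4x_1 - 1/16x_2^4 + 1/4x_2^3 - 5/4
  leading term x_1x_2^2: subtract (1/16x_2^2)·f_2 from 1/4x_1x_2^2 - 3/16x_1x_2 + 5/4x_1 - 1/16x_2^4 + 1/4x_2^3 - 5/4 → -3/16x_1x_2 + 5/4x_1 - 1/16x_2^4 + 3/16x_2^3 + 1/4x_2^2 - 5/4
  leading term x_1x_2: subtract (-3/64x_2)·f_2 from -3/16x_1x_2 + 5/4x_1 - 1/16x_2^4 + 3/16x_2^3 + 1/4x_2^2 - 5/4 → 5/4x_1 - 1/16x_2^4 + 3/16x_2^3 + 19/64x_2^2 - 3/16x_2 - 5/4
  leading term x_1: subtract (5/16)·f_2 from 5/4x_1 - 1/16x_2^4 + 3/16x_2^3 + 19/64x_2^2 - 3/16x_2 - 5/4 → -1/16x_2^4 + 3/16x_2^3 + 19/64x_2^2 - 1/2x_2
  leading term x_2^4: subtract (-x_2)·h_4 from -1/16x_2^4 + 3/16x_2^3 + 19/64x_2^2 - 1/2x_2 → -5/16x_2^3 + 63/64x_2^2 - 1/2x_2
  leading term x_2^3: subtract (-5)·h_4 from -5/16x_2^3 + 63/64x_2^2 - 1/2x_2 → -97/64x_2^2 + 47/16x_2
  leading term x_2^2: no divisor's leading term divides it; move -97/64x_2^2 to the remainder.
  leading term x_2: no divisor's leading term divides it; move 47/16x_2 to the remainder.
  remainder -97/64x_2^2 + 47/16x_2 ≠ 0; add h_5 = -97/64x_2^2 + 47/16x_2 to the basis.

S(f_2,f_3): lcm = x_1x_2. S = 3/4x_1 + 1/4x_2^3 + 1/2x_2^2 - x_2 - 3/4.
  leading term x_1: subtract (3/16)·f_2 from 3/4x_1 + 1/4x_2^3 + 1/2x_2^2 - x_2 - 3/4 → 1/4x_2^3 + 1/2x_2^2 - 19/16x_2
  leading term x_2^3: subtract (4)·h_4 from 1/4x_2^3 + 1/2x_2^2 - 19/16x_2 → 5/2x_2^2 - 63/16x_2
  leading term x_2^2: subtract (-160/97)·h_5 from 5/2x_2^2 - 63/16x_2 → 1409/1552x_2
  leading term x_2: no divisor's leading term divides it; move 1409/1552x_2 to the remainder.
  remainder 1409/1552x_2 ≠ 0; add h_6 = 1409/1552x_2 to the basis.

The other S-polynomials (S(f_1,h_4), S(f_2,h_4), S(f_3,h_4), S(f_1,h_5), S(f_2,h_5), S(f_3,h_5), S(h_4,h_5), S(f_1,h_6), S(f_2,h_6), S(f_3,h_6), S(h_4,h_6), S(h_5,h_6)) all reduce to 0 modulo the current basis, so we have a Gröbner basis.
Inter-reduce: drop elements whose leading term is divisible by another's, tail-reduce, and make monic.
Reduced Gröbner basis: {x_1 - 1, x_2}.
Label its elements g_1 = x_1 - 1, g_2 = x_2.

Reduce p = 1/4x_1x_2 + 3x_1 - 1/2x_2^2 - 4x_2 + 3 modulo G:
  leading term x_1x_2: subtract (1/4x_2)·g_1 from 1/4x_1x_2 + 3x_1 - 1/2x_2^2 - 4x_2 + 3 → 3x_1 - 1/2x_2^2 - 15/4x_2 + 3
  leading term x_1: subtract (3)·g_1 from 3x_1 - 1/2x_2^2 - 15/4x_2 + 3 → -1/2x_2^2 - 15/4x_2 + 6
  leading term x_2^2: subtract (-1/2x_2)·g_2 from -1/2x_2^2 - 15/4x_2 + 6 → -15/4x_2 + 6
  leading term x_2: subtract (-15/4)·g_2 from -15/4x_2 + 6 → 6
  leading term 1: no divisor's leading term divides it; move 6 to the remainder.
  normal form = 6.
The normal form is nonzero, so p ∉ I. Since p minus its normal form lies in I, I + (p) = I + (r) where r = 6; decide whether this ideal is the whole ring.
Here r = 6 is a nonzero constant, hence a unit: 1 ∈ I + (p), the Gröbner basis of I + (p) is {1}, and the enlarged system has no common solution — adjoining p is inconsistent.

Adjoining 1/4x_1x_2 + 3x_1 - 1/2x_2^2 - 4x_2 + 3 makes the ideal the whole ring: the system is inconsistent.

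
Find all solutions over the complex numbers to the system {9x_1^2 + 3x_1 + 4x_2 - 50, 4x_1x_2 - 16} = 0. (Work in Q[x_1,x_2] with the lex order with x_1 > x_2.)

{(-8/3, -3/2), (2, 2), (1/3, 12)}

Compute a lex Gröbner basis by Buchberger's algorithm.
f_1 = 9x_1^2 + 3x_1 + 4x_2 - 50, LT = x_1^2.
f_2 = 4x_1x_2 - 16, LT = x_1x_2.

S(f_1,f_2): lcm = x_1^2x_2. S = 1/3x_1x_2 + 4x_1 + 4/9x_2^2 - 50/9x_2.
  leading term x_1x_2: subtract (1/12)·f_2 from 1/3x_1x_2 + 4x_1 + 4/9x_2^2 - 50/9x_2 → 4x_1 + 4/9x_2^2 - 50/9x_2 + 4/3
  leading term x_1: no divisor's leading term divides it; move 4x_1 to the remainder.
  leading term x_2^2: no divisor's leading term divides it; move 4/9x_2^2 to the remainder.
  leading term x_2: no divisor's leading term divides it; move -50/9x_2 to the remainder.
  leading term 1: no divisor's leading term divides it; move 4/3 to the remainder.
  remainder 4x_1 + 4/9x_2^2 - 50/9x_2 + 4/3 ≠ 0; add h_3 = 4x_1 + 4/9x_2^2 - 50/9x_2 + 4/3 to the basis.

S(f_2,h_3): lcm = x_1x_2. S = -1/9x_2^3 + 25/18x_2^2 - 1/3x_2 - 4.
  leading term x_2^3: no divisor's leading term divides it; move -1/9x_2^3 to the remainder.
  leading term x_2^2: no divisor's leading term divides it; move 25/18x_2^2 to the remainder.
  leading term x_2: no divisor's leading term divides it; move -1/3x_2 to the remainder.
  leading term 1: no divisor's leading term divides it; move -4 to the remainder.
  remainder -1/9x_2^3 + 25/18x_2^2 - 1/3x_2 - 4 ≠ 0; add h_4 = -1/9x_2^3 + 25/18x_2^2 - 1/3x_2 - 4 to the basis.

The other S-polynomials (S(f_1,h_3), S(f_1,h_4), S(f_2,h_4), S(h_3,h_4)) all reduce to 0 modulo the current basis, so we have a Gröbner basis.
Inter-reduce: drop elements whose leading term is divisible by another's, tail-reduce, and make monic.
Reduced Gröbner basis: {x_1 + 1/9x_2^2 - 25/18x_2 + 1/3, x_2^3 - 25/2x_2^2 + 3x_2 + 36}.

Since the basis is lex-ordered, x_2^3 - 25/2x_2^2 + 3x_2 + 36 is univariate in x_2. Its roots are {-3/2, 2, 12}. Back-substituting each root into the other basis elements fixes the other coordinates.
  x_2 = -3/2: the earlier basis element becomes x_1 + 8/3 = 0, giving x_1 = -8/3 — point (-8/3, -3/2).
  x_2 = 2: the earlier basis element becomes x_1 - 2 = 0, giving x_1 = 2 — point (2, 2).
  x_2 = 12: the earlier basis element becomes x_1 - 1/3 = 0, giving x_1 = 1/3 — point (1/3, 12).
Substituting each solution back into the original system confirms all equations vanish.
A lex Gröbner basis triangularizes the system, enabling back-substitution.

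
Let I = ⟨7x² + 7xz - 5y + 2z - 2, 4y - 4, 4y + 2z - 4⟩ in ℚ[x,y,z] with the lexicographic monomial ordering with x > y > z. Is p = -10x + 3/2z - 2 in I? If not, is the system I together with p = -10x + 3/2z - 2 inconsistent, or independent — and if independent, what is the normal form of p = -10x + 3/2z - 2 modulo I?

First compute the reduced Gröbner basis of I by Buchberger's algorithm.
f_1 = 7x² + 7xz - 5y + 2z - 2, LT = x².
f_2 = 4y - 4, LT = y.
f_3 = 4y + 2z - 4, LT = y.

S(f_2,f_3): lcm = y. S = -½z.
  leading term z: no divisor's leading term divides it; move -½z to the remainder.
  remainder -½z ≠ 0; add h_4 = -½z to the basis.

The other S-polynomials (S(f_1,f_2), S(f_1,f_3), S(f_1,h_4), S(f_2,h_4), S(f_3,h_4)) all reduce to 0 modulo the current basis, so we have a Gröbner basis.
Inter-reduce: drop elements whose leading term is divisible by another's, tail-reduce, and make monic.
Reduced Gröbner basis: {x² - 1, y - 1, z}.
Label its elements g_1 = x² - 1, g_2 = y - 1, g_3 = z.

Reduce p = -10x + 3/2z - 2 modulo G:
  leading term x: no divisor's leading term divides it; move -10x to the remainder.
  leading term z: subtract (3/2)·g_3 from 3/2z - 2 → -2
  leading term 1: no divisor's leading term divides it; move -2 to the remainder.
  normal form = -10x - 2.
The normal form is nonzero, so p ∉ I. Since p minus its normal form lies in I, I + (p) = I + (r) where r = -10x - 2; decide whether this ideal is the whole ring.
Run Buchberger on G together with r (pairs among the g_i already reduce to 0 since G is a Gröbner basis):
g_1 = x² - 1, LT = x².
g_2 = y - 1, LT = y.
g_3 = z, LT = z.
r = -10x - 2, LT = x.

S(g_1,r): lcm = x². S = -⅕x - 1.
  leading term x: subtract (1/50)·r from -⅕x - 1 → -24/25
  leading term 1: no divisor's leading term divides it; move -24/25 to the remainder.
  remainder -24/25 ≠ 0; add m_5 = -24/25 to the basis.

The other S-polynomials (S(g_1,g_2), S(g_1,g_3), S(g_2,g_3), S(g_2,r), S(g_3,r), S(g_1,m_5), S(g_2,m_5), S(g_3,m_5), S(r,m_5)) all reduce to 0 modulo the current basis, so we have a Gröbner basis.
Inter-reduce: drop elements whose leading term is divisible by another's, tail-reduce, and make monic.
Reduced Gröbner basis: {1}.
The reduced Gröbner basis of I + (p) is {1}: the ideal is the whole ring, so the enlarged system has no common solution — adjoining p is inconsistent.

Adjoining -10x + 3/2z - 2 makes the ideal the whole ring: the system is inconsistent.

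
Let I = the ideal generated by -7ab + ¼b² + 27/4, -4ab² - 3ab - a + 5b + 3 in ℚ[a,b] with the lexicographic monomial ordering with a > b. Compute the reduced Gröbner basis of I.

G = {a + 1/7b³ + 3/28b² - 8/7b - 3/28, b⁴ + ¾b³ - 31/4b² - ¾b + 27/4}

This is the nonlinear analogue of row-reducing a linear system.

f_1 = -7ab + ¼b² + 27/4, LT = ab.
f_2 = -4ab² - 3ab - a + 5b + 3, LT = ab².

S(f_1,f_2): lcm = ab². S = -¾ab - ¼a - 1/28b³ + 2/7b + ¾.
  leading term ab: subtract (3/28)·f_1 from -¾ab - ¼a - 1/28b³ + 2/7b + ¾ → -¼a - 1/28b³ - 3/112b² + 2/7b + 3/112
  leading term a: no divisor's leading term divides it; move -¼a to the remainder.
  leading term b³: no divisor's leading term divides it; move -1/28b³ to the remainder.
  leading term b²: no divisor's leading term divides it; move -3/112b² to the remainder.
  leading term b: no divisor's leading term divides it; move 2/7b to the remainder.
  leading term 1: no divisor's leading term divides it; move 3/112 to the remainder.
  remainder -¼a - 1/28b³ - 3/112b² + 2/7b + 3/112 ≠ 0; add g_3 = -¼a - 1/28b³ - 3/112b² + 2/7b + 3/112 to the basis.

S(f_1,g_3): lcm = ab. S = -1/7b⁴ - 3/28b³ + 31/28b² + 3/28b - 27/28.
  leading term b⁴: no divisor's leading term divides it; move -1/7b⁴ to the remainder.
  leading term b³: no divisor's leading term divides it; move -3/28b³ to the remainder.
  leading term b²: no divisor's leading term divides it; move 31/28b² to the remainder.
  leading term b: no divisor's leading term divides it; move 3/28b to the remainder.
  leading term 1: no divisor's leading term divides it; move -27/28 to the remainder.
  remainder -1/7b⁴ - 3/28b³ + 31/28b² + 3/28b - 27/28 ≠ 0; add g_4 = -1/7b⁴ - 3/28b³ + 31/28b² + 3/28b - 27/28 to the basis.

S(f_2,g_3): lcm = ab². S = ¾ab + ¼a - 1/7b⁵ - 3/28b⁴ + 8/7b³ + 3/28b² - 5/4b - ¾.
  leading term ab: subtract (-3/28)·f_1 from ¾ab + ¼a - 1/7b⁵ - 3/28b⁴ + 8/7b³ + 3/28b² - 5/4b - ¾ → ¼a - 1/7b⁵ - 3/28b⁴ + 8/7b³ + 15/112b² - 5/4b - 3/112
  leading term a: subtract (-1)·g_3 from ¼a - 1/7b⁵ - 3/28b⁴ + 8/7b³ + 15/112b² - 5/4b - 3/112 → -1/7b⁵ - 3/28b⁴ + 31/28b³ + 3/28b² - 27/28b
  leading term b⁵: subtract (b)·g_4 from -1/7b⁵ - 3/28b⁴ + 31/28b³ + 3/28b² - 27/28b → 0
  remainder 0.

S(f_1,g_4): lcm = ab⁴. S = -¾ab³ + 31/4ab² + ¾ab - 27/4a - 1/28b⁵ - 27/28b³.
  leading term ab³: subtract (3/28b²)·f_1 from -¾ab³ + 31/4ab² + ¾ab - 27/4a - 1/28b⁵ - 27/28b³ → 31/4ab² + ¾ab - 27/4a - 1/28b⁵ - 3/112b⁴ - 27/28b³ - 81/112b²
  leading term ab²: subtract (-31/28b)·f_1 from 31/4ab² + ¾ab - 27/4a - 1/28b⁵ - 3/112b⁴ - 27/28b³ - 81/112b² → ¾ab - 27/4a - 1/28b⁵ - 3/112b⁴ - 11/16b³ - 81/112b² + 837/112b
  leading term ab: subtract (-3/28)·f_1 from ¾ab - 27/4a - 1/28b⁵ - 3/112b⁴ - 11/16b³ - 81/112b² + 837/112b → -27/4a - 1/28b⁵ - 3/112b⁴ - 11/16b³ - 39/56b² + 837/112b + 81/112
  leading term a: subtract (27)·g_3 from -27/4a - 1/28b⁵ - 3/112b⁴ - 11/16b³ - 39/56b² + 837/112b + 81/112 → -1/28b⁵ - 3/112b⁴ + 31/112b³ + 3/112b² - 27/112b
  leading term b⁵: subtract (¼b)·g_4 from -1/28b⁵ - 3/112b⁴ + 31/112b³ + 3/112b² - 27/112b → 0
  remainder 0.

S(f_2,g_4): lcm = ab⁴. S = 8ab² + ¾ab - 27/4a - 5/4b³ - ¾b².
  leading term ab²: subtract (-8/7b)·f_1 from 8ab² + ¾ab - 27/4a - 5/4b³ - ¾b² → ¾ab - 27/4a - 27/28b³ - ¾b² + 54/7b
  leading term ab: subtract (-3/28)·f_1 from ¾ab - 27/4a - 27/28b³ - ¾b² + 54/7b → -27/4a - 27/28b³ - 81/112b² + 54/7b + 81/112
  leading term a: subtract (27)·g_3 from -27/4a - 27/28b³ - 81/112b² + 54/7b + 81/112 → 0
  remainder 0.

S(g_3,g_4): leading monomials are coprime, so the S-polynomial reduces to 0 (Buchberger's first criterion).
Every S-polynomial of the final basis reduces to 0, so we have a Gröbner basis.
Inter-reduce: drop elements whose leading term is divisible by another's, tail-reduce, and make monic.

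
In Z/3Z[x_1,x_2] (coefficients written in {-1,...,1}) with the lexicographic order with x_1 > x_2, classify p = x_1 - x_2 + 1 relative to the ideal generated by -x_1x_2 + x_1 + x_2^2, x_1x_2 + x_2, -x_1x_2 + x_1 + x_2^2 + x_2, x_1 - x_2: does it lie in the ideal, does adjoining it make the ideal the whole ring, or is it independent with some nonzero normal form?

Adjoining x_1 - x_2 + 1 makes the ideal the whole ring: the system is inconsistent.

First compute the reduced Gröbner basis of I by Buchberger's algorithm.
f_1 = -x_1x_2 + x_1 + x_2^2, LT = x_1x_2.
f_2 = x_1x_2 + x_2, LT = x_1x_2.
f_3 = -x_1x_2 + x_1 + x_2^2 + x_2, LT = x_1x_2.
f_4 = x_1 - x_2, LT = x_1.

S(f_1,f_2): lcm = x_1x_2. S = -x_1 - x_2^2 - x_2.
  leading term x_1: subtract (-1)·f_4 from -x_1 - x_2^2 - x_2 → -x_2^2 + x_2
  leading term x_2^2: no divisor's leading term divides it; move -x_2^2 to the remainder.
  leading term x_2: no divisor's leading term divides it; move x_2 to the remainder.
  remainder -x_2^2 + x_2 ≠ 0; add h_5 = -x_2^2 + x_2 to the basis.

S(f_1,f_3): lcm = x_1x_2. S = x_2.
  leading term x_2: no divisor's leading term divides it; move x_2 to the remainder.
  remainder x_2 ≠ 0; add h_6 = x_2 to the basis.

The other S-polynomials (S(f_1,f_4), S(f_2,f_3), S(f_2,f_4), S(f_3,f_4), S(f_1,h_5), S(f_2,h_5), S(f_3,h_5), S(f_4,h_5), S(f_1,h_6), S(f_2,h_6), S(f_3,h_6), S(f_4,h_6), S(h_5,h_6)) all reduce to 0 modulo the current basis, so we have a Gröbner basis.
Inter-reduce: drop elements whose leading term is divisible by another's, tail-reduce, and make monic.
Reduced Gröbner basis: {x_1, x_2}.
Label its elements g_1 = x_1, g_2 = x_2.

Reduce p = x_1 - x_2 + 1 modulo G:
  leading term x_1: subtract (1)·g_1 from x_1 - x_2 + 1 → -x_2 + 1
  leading term x_2: subtract (-1)·g_2 from -x_2 + 1 → 1
  leading term 1: no divisor's leading term divides it; move 1 to the remainder.
  normal form = 1.
The normal form is nonzero, so p ∉ I. Since p minus its normal form lies in I, I + (p) = I + (r) where r = 1; decide whether this ideal is the whole ring.
Here r = 1 is a nonzero constant, hence a unit: 1 ∈ I + (p), the Gröbner basis of I + (p) is {1}, and the enlarged system has no common solution — adjoining p is inconsistent.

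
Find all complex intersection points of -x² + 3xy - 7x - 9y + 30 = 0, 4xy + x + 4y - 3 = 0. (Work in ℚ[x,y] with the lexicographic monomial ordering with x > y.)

Compute a lex Gröbner basis by Buchberger's algorithm.
f_1 = -x² + 3xy - 7x - 9y + 30, LT = x².
f_2 = 4xy + x + 4y - 3, LT = xy.

S(f_1,f_2): lcm = x²y. S = -¼x² - 3xy² + 6xy + ¾x + 9y² - 30y.
  leading term x²: subtract (¼)·f_1 from -¼x² - 3xy² + 6xy + ¾x + 9y² - 30y → -3xy² + 21/4xy + 5/2x + 9y² - 111/4y - 15/2
  leading term xy²: subtract (-¾y)·f_2 from -3xy² + 21/4xy + 5/2x + 9y² - 111/4y - 15/2 → 6xy + 5/2x + 12y² - 30y - 15/2
  leading term xy: subtract (3/2)·f_2 from 6xy + 5/2x + 12y² - 30y - 15/2 → x + 12y² - 36y - 3
  leading term x: no divisor's leading term divides it; move x to the remainder.
  leading term y²: no divisor's leading term divides it; move 12y² to the remainder.
  leading term y: no divisor's leading term divides it; move -36y to the remainder.
  leading term 1: no divisor's leading term divides it; move -3 to the remainder.
  remainder x + 12y² - 36y - 3 ≠ 0; add h_3 = x + 12y² - 36y - 3 to the basis.

S(f_2,h_3): lcm = xy. S = ¼x - 12y³ + 36y² + 4y - ¾.
  leading term x: subtract (¼)·h_3 from ¼x - 12y³ + 36y² + 4y - ¾ → -12y³ + 33y² + 13y
  leading term y³: no divisor's leading term divides it; move -12y³ to the remainder.
  leading term y²: no divisor's leading term divides it; move 33y² to the remainder.
  leading term y: no divisor's leading term divides it; move 13y to the remainder.
  remainder -12y³ + 33y² + 13y ≠ 0; add h_4 = -12y³ + 33y² + 13y to the basis.

The other S-polynomials (S(f_1,h_3), S(f_1,h_4), S(f_2,h_4), S(h_3,h_4)) all reduce to 0 modulo the current basis, so we have a Gröbner basis.
Inter-reduce: drop elements whose leading term is divisible by another's, tail-reduce, and make monic.
Reduced Gröbner basis: {x + 12y² - 36y - 3, y³ - 11/4y² - 13/12y}.

A lex Gröbner basis eliminates variables successively. Here y³ - 11/4y² - 13/12y depends only on y, with roots {0, 11/8 - sqrt(1713)/24, 11/8 + sqrt(1713)/24}; lifting each root through the earlier basis elements recovers the full solutions.
  y = 0: the earlier basis element becomes x - 3 = 0, giving x = 3 — point (3, 0).
  y = 11/8 - sqrt(1713)/24: the earlier basis element becomes x + sqrt(1713)/8 + 47/8 = 0, giving x = -47/8 - sqrt(1713)/8 — point (-47/8 - sqrt(1713)/8, 11/8 - sqrt(1713)/24).
  y = 11/8 + sqrt(1713)/24: the earlier basis element becomes x - sqrt(1713)/8 + 47/8 = 0, giving x = -47/8 + sqrt(1713)/8 — point (-47/8 + sqrt(1713)/8, 11/8 + sqrt(1713)/24).
Substituting each solution back into the original system confirms all equations vanish.

{(3, 0), (-47/8 - sqrt(1713)/8, 11/8 - sqrt(1713)/24), (-47/8 + sqrt(1713)/8, 11/8 + sqrt(1713)/24)}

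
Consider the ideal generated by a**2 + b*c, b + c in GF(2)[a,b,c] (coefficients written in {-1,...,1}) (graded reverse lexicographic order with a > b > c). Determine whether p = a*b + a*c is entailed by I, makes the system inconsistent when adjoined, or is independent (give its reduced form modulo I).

First compute the reduced Gröbner basis of I by Buchberger's algorithm.
f_1 = a**2 + b*c, LT = a**2.
f_2 = b + c, LT = b.

The S-polynomials (S(f_1,f_2)) all reduce to 0 modulo the current basis, so we have a Gröbner basis.
Inter-reduce: drop elements whose leading term is divisible by another's, tail-reduce, and make monic.
Reduced Gröbner basis: {a**2 + c**2, b + c}.
Label its elements g_1 = a**2 + c**2, g_2 = b + c.

Reduce p = a*b + a*c modulo G:
  leading term a*b: subtract (a)·g_2 from a*b + a*c → 0
  normal form = 0.
Since the normal form is 0, p ∈ I.

a*b + a*c lies in I (it reduces to 0).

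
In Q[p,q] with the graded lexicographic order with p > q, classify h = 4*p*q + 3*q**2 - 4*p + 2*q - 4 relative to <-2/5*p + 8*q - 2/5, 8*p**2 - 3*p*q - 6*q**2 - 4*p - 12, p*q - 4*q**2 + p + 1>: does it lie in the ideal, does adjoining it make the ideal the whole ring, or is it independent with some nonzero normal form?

First compute the reduced Gröbner basis of I by Buchberger's algorithm.
f_1 = -2/5*p + 8*q - 2/5, LT = p.
f_2 = 8*p**2 - 3*p*q - 6*q**2 - 4*p - 12, LT = p**2.
f_3 = p*q - 4*q**2 + p + 1, LT = p*q.

S(f_1,f_2): lcm = p**2. S = -157/8*p*q + 3/4*q**2 + 3/2*p + 3/2.
  leading term p*q: subtract (785/16*q)·f_1 from -157/8*p*q + 3/4*q**2 + 3/2*p + 3/2 → -1567/4*q**2 + 3/2*p + 157/8*q + 3/2
  leading term q**2: no divisor's leading term divides it; move -1567/4*q**2 to the remainder.
  leading term p: subtract (-15/4)·f_1 from 3/2*p + 157/8*q + 3/2 → 397/8*q
  leading term q: no divisor's leading term divides it; move 397/8*q to the remainder.
  remainder -1567/4*q**2 + 397/8*q ≠ 0; add k_4 = -1567/4*q**2 + 397/8*q to the basis.

S(f_1,f_3): lcm = p*q. S = -16*q**2 - p + q - 1.
  leading term q**2: subtract (64/1567)·k_4 from -16*q**2 - p + q - 1 → -p - 1609/1567*q - 1
  leading term p: subtract (5/2)·f_1 from -p - 1609/1567*q - 1 → -32949/1567*q
  leading term q: no divisor's leading term divides it; move -32949/1567*q to the remainder.
  remainder -32949/1567*q ≠ 0; add k_5 = -32949/1567*q to the basis.

S(f_2,f_3): lcm = p**2*q. S = 29/8*p*q**2 - 3/4*q**3 - p**2 - 1/2*p*q - p - 3/2*q.
  leading term p*q**2: subtract (-145/16*q**2)·f_1 from 29/8*p*q**2 - 3/4*q**3 - p**2 - 1/2*p*q - p - 3/2*q → 287/4*q**3 - p**2 - 1/2*p*q - 29/8*q**2 - p - 3/2*q
  leading term q**3: subtract (-287/1567*q)·k_4 from 287/4*q**3 - p**2 - 1/2*p*q - 29/8*q**2 - p - 3/2*q → -p**2 - 1/2*p*q + 8562/1567*q**2 - p - 3/2*q
  leading term p**2: subtract (5/2*p)·f_1 from -p**2 - 1/2*p*q + 8562/1567*q**2 - p - 3/2*q → -41/2*p*q + 8562/1567*q**2 - 3/2*q
  leading term p*q: subtract (205/4*q)·f_1 from -41/2*p*q + 8562/1567*q**2 - 3/2*q → -633908/1567*q**2 + 19*q
  leading term q**2: subtract (2535632/2455489)·k_4 from -633908/1567*q**2 + 19*q → -79176447/2455489*q
  leading term q: subtract (2403/1567)·k_5 from -79176447/2455489*q → 0
  remainder 0.

S(f_1,k_4): leading monomials are coprime, so the S-polynomial reduces to 0 (Buchberger's first criterion).
S(f_2,k_4): leading monomials are coprime, so the S-polynomial reduces to 0 (Buchberger's first criterion).
S(f_3,k_4): lcm = p*q**2. S = -4*q**3 + 3531/3134*p*q + q.
  leading term q**3: subtract (16/1567*q)·k_4 from -4*q**3 + 3531/3134*p*q + q → 3531/3134*p*q - 794/1567*q**2 + q
  leading term p*q: subtract (-17655/6268*q)·f_1 from 3531/3134*p*q - 794/1567*q**2 + q → 34516/1567*q**2 - 397/3134*q
  leading term q**2: subtract (-138064/2455489)·k_4 from 34516/1567*q**2 - 397/3134*q → 13080753/4910978*q
  leading term q: subtract (-397/3134)·k_5 from 13080753/4910978*q → 0
  remainder 0.

S(f_1,k_5): leading monomials are coprime, so the S-polynomial reduces to 0 (Buchberger's first criterion).
S(f_2,k_5): leading monomials are coprime, so the S-polynomial reduces to 0 (Buchberger's first criterion).
S(f_3,k_5): lcm = p*q. S = -4*q**2 + p + 1.
  leading term q**2: subtract (16/1567)·k_4 from -4*q**2 + p + 1 → p - 794/1567*q + 1
  leading term p: subtract (-5/2)·f_1 from p - 794/1567*q + 1 → 30546/1567*q
  leading term q: subtract (-3394/3661)·k_5 from 30546/1567*q → 0
  remainder 0.

S(k_4,k_5): lcm = q**2. S = -397/3134*q.
  leading term q: subtract (397/65898)·k_5 from -397/3134*q → 0
  remainder 0.

Every S-polynomial of the final basis reduces to 0, so we have a Gröbner basis.
Inter-reduce: drop elements whose leading term is divisible by another's, tail-reduce, and make monic.
Reduced Gröbner basis: {p + 1, q}.
Label its elements g_1 = p + 1, g_2 = q.

Reduce h = 4*p*q + 3*q**2 - 4*p + 2*q - 4 modulo G:
  leading term p*q: subtract (4*q)·g_1 from 4*p*q + 3*q**2 - 4*p + 2*q - 4 → 3*q**2 - 4*p - 2*q - 4
  leading term q**2: subtract (3*q)·g_2 from 3*q**2 - 4*p - 2*q - 4 → -4*p - 2*q - 4
  leading term p: subtract (-4)·g_1 from -4*p - 2*q - 4 → -2*q
  leading term q: subtract (-2)·g_2 from -2*q → 0
  normal form = 0.
Since the normal form is 0, h ∈ I.

4*p*q + 3*q**2 - 4*p + 2*q - 4 lies in I (it reduces to 0).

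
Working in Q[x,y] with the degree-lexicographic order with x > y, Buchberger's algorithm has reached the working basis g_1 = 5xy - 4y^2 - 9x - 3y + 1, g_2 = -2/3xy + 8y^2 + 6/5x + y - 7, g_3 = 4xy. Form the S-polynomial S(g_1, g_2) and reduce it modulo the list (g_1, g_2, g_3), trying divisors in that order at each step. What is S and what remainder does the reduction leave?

lcm(LM(g_1), LM(g_2)) = xy.
S = (lcm/LT(g_1))·g_1 − (lcm/LT(g_2))·g_2 = 56/5y^2 + 9/10y - 103/10.
Reduce S modulo (g_1, g_2, g_3) in that order:
  leading term y^2: no divisor's leading term divides it; move 56/5y^2 to the remainder.
  leading term y: no divisor's leading term divides it; move 9/10y to the remainder.
  leading term 1: no divisor's leading term divides it; move -103/10 to the remainder.
The remainder 56/5y^2 + 9/10y - 103/10 is nonzero, so it would be added as the next basis element.

S(g_1, g_2) = 56/5y^2 + 9/10y - 103/10; remainder on division = 56/5y^2 + 9/10y - 103/10.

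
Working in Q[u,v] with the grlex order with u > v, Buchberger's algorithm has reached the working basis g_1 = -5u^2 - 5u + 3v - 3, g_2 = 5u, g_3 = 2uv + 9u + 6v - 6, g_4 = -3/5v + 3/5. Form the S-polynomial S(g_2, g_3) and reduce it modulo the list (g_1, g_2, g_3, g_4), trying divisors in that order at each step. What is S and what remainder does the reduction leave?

S(g_2, g_3) = -9/2u - 3v + 3; remainder on division = 0.

lcm(LM(g_2), LM(g_3)) = uv.
S = (lcm/LT(g_2))·g_2 − (lcm/LT(g_3))·g_3 = -9/2u - 3v + 3.
Reduce S modulo (g_1, g_2, g_3, g_4) in that order:
  leading term u: subtract (-9/10)·g_2 from -9/2u - 3v + 3 → -3v + 3
  leading term v: subtract (5)·g_4 from -3v + 3 → 0
The remainder is 0, so this S-polynomial contributes no new basis element.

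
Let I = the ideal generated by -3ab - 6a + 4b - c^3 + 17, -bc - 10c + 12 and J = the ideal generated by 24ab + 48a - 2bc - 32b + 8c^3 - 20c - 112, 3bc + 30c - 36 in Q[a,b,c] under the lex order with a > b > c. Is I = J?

Yes, the ideals are equal.

Two ideals are equal iff their reduced Gröbner bases coincide (the reduced basis is unique for a fixed ordering).
Buchberger on the first generating set:
f_1 = -3ab - 6a + 4b - c^3 + 17, LT = ab.
f_2 = -bc - 10c + 12, LT = bc.

S(f_1,f_2): lcm = abc. S = -8ac + 12a - 4/3bc + 1/3c^4 - 17/3c.
  leading term ac: no divisor's leading term divides it; move -8ac to the remainder.
  leading term a: no divisor's leading term divides it; move 12a to the remainder.
  leading term bc: subtract (4/3)·f_2 from -4/3bc + 1/3c^4 - 17/3c → 1/3c^4 + 23/3c - 16
  leading term c^4: no divisor's leading term divides it; move 1/3c^4 to the remainder.
  leading term c: no divisor's leading term divides it; move 23/3c to the remainder.
  leading term 1: no divisor's leading term divides it; move -16 to the remainder.
  remainder -8ac + 12a + 1/3c^4 + 23/3c - 16 ≠ 0; add g_3 = -8ac + 12a + 1/3c^4 + 23/3c - 16 to the basis.

The other S-polynomials (S(f_1,g_3), S(f_2,g_3)) all reduce to 0 modulo the current basis, so we have a Gröbner basis.
Inter-reduce: drop elements whose leading term is divisible by another's, tail-reduce, and make monic.
Reduced Gröbner basis: {ab + 2a - 4/3b + 1/3c^3 - 17/3, ac - 3/2a - 1/24c^4 - 23/24c + 2, bc + 10c - 12}.

Buchberger on the second generating set:
h_1 = 24ab + 48a - 2bc - 32b + 8c^3 - 20c - 112, LT = ab.
h_2 = 3bc + 30c - 36, LT = bc.

S(h_1,h_2): lcm = abc. S = -8ac + 12a - 1/12bc^2 - 4/3bc + 1/3c^4 - 5/6c^2 - 14/3c.
  leading term ac: no divisor's leading term divides it; move -8ac to the remainder.
  leading term a: no divisor's leading term divides it; move 12a to the remainder.
  leading term bc^2: subtract (-1/36c)·h_2 from -1/12bc^2 - 4/3bc + 1/3c^4 - 5/6c^2 - 14/3c → -4/3bc + 1/3c^4 - 17/3c
  leading term bc: subtract (-4/9)·h_2 from -4/3bc + 1/3c^4 - 17/3c → 1/3c^4 + 23/3c - 16
  leading term c^4: no divisor's leading term divides it; move 1/3c^4 to the remainder.
  leading term c: no divisor's leading term divides it; move 23/3c to the remainder.
  leading term 1: no divisor's leading term divides it; move -16 to the remainder.
  remainder -8ac + 12a + 1/3c^4 + 23/3c - 16 ≠ 0; add k_3 = -8ac + 12a + 1/3c^4 + 23/3c - 16 to the basis.

The other S-polynomials (S(h_1,k_3), S(h_2,k_3)) all reduce to 0 modulo the current basis, so we have a Gröbner basis.
Inter-reduce: drop elements whose leading term is divisible by another's, tail-reduce, and make monic.
Reduced Gröbner basis: {ab + 2a - 4/3b + 1/3c^3 - 17/3, ac - 3/2a - 1/24c^4 - 23/24c + 2, bc + 10c - 12}.

Same reduced basis, so the two generating sets span the same ideal.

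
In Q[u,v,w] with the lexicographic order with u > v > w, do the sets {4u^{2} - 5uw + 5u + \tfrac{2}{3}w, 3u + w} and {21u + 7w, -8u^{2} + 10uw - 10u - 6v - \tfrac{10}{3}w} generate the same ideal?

Since reduced Gröbner bases are canonical representatives of ideals under a given ordering, it suffices to compute and compare them.
Buchberger on the first generating set:
f_1 = 4u^{2} - 5uw + 5u + \tfrac{2}{3}w, LT = u^{2}.
f_2 = 3u + w, LT = u.

S(f_1,f_2): lcm = u^{2}. S = -\tfrac{19}{12}uw + \tfrac{5}{4}u + \tfrac{1}{6}w.
  leading term uw: subtract (-\tfrac{19}{36}w)·f_2 from -\tfrac{19}{12}uw + \tfrac{5}{4}u + \tfrac{1}{6}w → \tfrac{5}{4}u + \tfrac{19}{36}w^{2} + \tfrac{1}{6}w
  leading term u: subtract (\tfrac{5}{12})·f_2 from \tfrac{5}{4}u + \tfrac{19}{36}w^{2} + \tfrac{1}{6}w → \tfrac{19}{36}w^{2} - \tfrac{1}{4}w
  leading term w^{2}: no divisor's leading term divides it; move \tfrac{19}{36}w^{2} to the remainder.
  leading term w: no divisor's leading term divides it; move -\tfrac{1}{4}w to the remainder.
  remainder \tfrac{19}{36}w^{2} - \tfrac{1}{4}w ≠ 0; add g_3 = \tfrac{19}{36}w^{2} - \tfrac{1}{4}w to the basis.

The other S-polynomials (S(f_1,g_3), S(f_2,g_3)) all reduce to 0 modulo the current basis, so we have a Gröbner basis.
Inter-reduce: drop elements whose leading term is divisible by another's, tail-reduce, and make monic.
Reduced Gröbner basis: {u + \tfrac{1}{3}w, w^{2} - \tfrac{9}{19}w}.

Buchberger on the second generating set:
h_1 = 21u + 7w, LT = u.
h_2 = -8u^{2} + 10uw - 10u - 6v - \tfrac{10}{3}w, LT = u^{2}.

S(h_1,h_2): lcm = u^{2}. S = \tfrac{19}{12}uw - \tfrac{5}{4}u - \tfrac{3}{4}v - \tfrac{5}{12}w.
  leading term uw: subtract (\tfrac{19}{252}w)·h_1 from \tfrac{19}{12}uw - \tfrac{5}{4}u - \tfrac{3}{4}v - \tfrac{5}{12}w → -\tfrac{5}{4}u - \tfrac{3}{4}v - \tfrac{19}{36}w^{2} - \tfrac{5}{12}w
  leading term u: subtract (-\tfrac{5}{84})·h_1 from -\tfrac{5}{4}u - \tfrac{3}{4}v - \tfrac{19}{36}w^{2} - \tfrac{5}{12}w → -\tfrac{3}{4}v - \tfrac{19}{36}w^{2}
  leading term v: no divisor's leading term divides it; move -\tfrac{3}{4}v to the remainder.
  leading term w^{2}: no divisor's leading term divides it; move -\tfrac{19}{36}w^{2} to the remainder.
  remainder -\tfrac{3}{4}v - \tfrac{19}{36}w^{2} ≠ 0; add k_3 = -\tfrac{3}{4}v - \tfrac{19}{36}w^{2} to the basis.

The other S-polynomials (S(h_1,k_3), S(h_2,k_3)) all reduce to 0 modulo the current basis, so we have a Gröbner basis.
Inter-reduce: drop elements whose leading term is divisible by another's, tail-reduce, and make monic.
Reduced Gröbner basis: {u + \tfrac{1}{3}w, v + \tfrac{19}{27}w^{2}}.

The bases are distinct; the ideals are different.
The choice of monomial ordering does not affect the verdict — as long as both bases are computed under the same ordering, their equality decides ideal equality.

No, the ideals differ.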